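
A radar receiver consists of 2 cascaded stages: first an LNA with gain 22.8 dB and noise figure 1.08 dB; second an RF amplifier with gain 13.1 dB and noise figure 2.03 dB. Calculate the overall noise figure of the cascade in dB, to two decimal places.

Convert to linear (a loss of L dB is a gain of −L dB): F_i = 10^(NF_i/10), G_i = 10^(G_i,dB/10)
  Stage 1: F_1 = 10^(1.08/10) = 1.282, G_1 = 10^(22.8/10) = 190.5
  Stage 2: F_2 = 10^(2.03/10) = 1.596, G_2 = 10^(13.1/10) = 20.42
Friis cascade:
  F = 1.282 + (1.596 − 1)/190.5 = 1.285
NF = 10 log₁₀(1.285) = 1.09 dB

1.09 dB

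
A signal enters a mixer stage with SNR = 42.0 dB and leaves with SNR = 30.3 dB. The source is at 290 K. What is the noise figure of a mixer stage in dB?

11.7 dB

NF (dB) = SNR_in(dB) − SNR_out(dB) when the source is at T₀
NF = 42.0 − 30.3 = 11.7 dB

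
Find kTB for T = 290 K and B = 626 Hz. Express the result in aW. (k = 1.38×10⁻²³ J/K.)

P_n = kTB = 1.38×10⁻²³ × 290 × 6.26×10² = 2.51×10⁻¹⁸ W = 2.51 aW

2.51 aW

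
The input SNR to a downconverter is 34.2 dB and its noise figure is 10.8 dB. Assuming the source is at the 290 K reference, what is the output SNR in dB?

By definition F = SNR_in/SNR_out, so in dB: SNR_out = SNR_in − NF
SNR_out = 34.2 − 10.8 = 23.4 dB

23.4 dB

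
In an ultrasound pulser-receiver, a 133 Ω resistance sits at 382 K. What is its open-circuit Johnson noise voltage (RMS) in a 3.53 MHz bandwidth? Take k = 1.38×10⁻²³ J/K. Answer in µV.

3.15 µV

V_n = √(4kTRB)
4kTRB = 4 × 1.38×10⁻²³ × 382 × 1.33×10² × 3.53×10⁶ = 9.90×10⁻¹² V²
V_n = √(9.90×10⁻¹²) = 3.15×10⁻⁶ V = 3.15 µV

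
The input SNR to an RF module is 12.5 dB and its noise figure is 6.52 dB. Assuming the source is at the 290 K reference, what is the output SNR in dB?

5.98 dB

By definition F = SNR_in/SNR_out, so in dB: SNR_out = SNR_in − NF
SNR_out = 12.5 − 6.52 = 5.98 dB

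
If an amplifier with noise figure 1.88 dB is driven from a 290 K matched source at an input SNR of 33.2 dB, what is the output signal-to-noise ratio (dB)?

31.32 dB

By definition F = SNR_in/SNR_out, so in dB: SNR_out = SNR_in − NF
SNR_out = 33.2 − 1.88 = 31.32 dB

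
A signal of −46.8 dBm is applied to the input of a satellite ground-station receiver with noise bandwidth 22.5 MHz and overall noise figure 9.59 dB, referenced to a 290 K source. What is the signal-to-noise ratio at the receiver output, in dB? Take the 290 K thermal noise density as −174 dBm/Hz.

44.1 dB

Noise floor: N = −174 + 10 log₁₀(B) + NF
10 log₁₀(2.25×10⁷) = 73.52 dB
N = −174 + 73.52 + 9.59 = −90.89 dBm
SNR = P_sig − N = −46.8 − (−90.89) = 44.09 dB → 44.1 dB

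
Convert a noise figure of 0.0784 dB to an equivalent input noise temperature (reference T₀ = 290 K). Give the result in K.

F = 10^(0.0784/10) = 1.01822
T_e = (F − 1)·T₀ = (1.01822 − 1) × 290 = 5.28 K

5.28 K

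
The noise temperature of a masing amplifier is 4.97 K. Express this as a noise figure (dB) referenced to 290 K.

0.074 dB

F = 1 + T_e/T₀ = 1 + 4.97/290 = 1.01714
NF = 10 log₁₀(1.01714) = 0.074 dB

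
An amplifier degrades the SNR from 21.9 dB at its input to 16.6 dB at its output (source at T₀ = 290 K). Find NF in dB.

5.3 dB

NF (dB) = SNR_in(dB) − SNR_out(dB) when the source is at T₀
NF = 21.9 − 16.6 = 5.3 dB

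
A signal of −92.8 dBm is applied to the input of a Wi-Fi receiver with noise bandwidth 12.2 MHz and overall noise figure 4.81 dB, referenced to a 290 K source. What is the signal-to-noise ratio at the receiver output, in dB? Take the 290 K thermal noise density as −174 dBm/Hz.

5.5 dB

Noise floor: N = −174 + 10 log₁₀(B) + NF
10 log₁₀(1.22×10⁷) = 70.86 dB
N = −174 + 70.86 + 4.81 = −98.33 dBm
SNR = P_sig − N = −92.8 − (−98.33) = 5.53 dB → 5.5 dB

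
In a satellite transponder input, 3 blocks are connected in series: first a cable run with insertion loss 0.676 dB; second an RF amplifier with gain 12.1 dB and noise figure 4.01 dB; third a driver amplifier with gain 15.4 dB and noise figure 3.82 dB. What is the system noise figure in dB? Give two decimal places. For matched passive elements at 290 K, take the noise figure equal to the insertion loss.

Convert to linear (a loss of L dB is a gain of −L dB): F_i = 10^(NF_i/10), G_i = 10^(G_i,dB/10)
  Stage 1: F_1 = 10^(0.676/10) = 1.168, G_1 = 10^(−0.676/10) = 0.8559
  Stage 2: F_2 = 10^(4.01/10) = 2.518, G_2 = 10^(12.1/10) = 16.22
  Stage 3: F_3 = 10^(3.82/10) = 2.410, G_3 = 10^(15.4/10) = 34.67
Friis cascade:
  F = 1.168 + (2.518 − 1)/0.8559 + (2.410 − 1)/13.88 = 3.043
NF = 10 log₁₀(3.043) = 4.83 dB

4.83 dB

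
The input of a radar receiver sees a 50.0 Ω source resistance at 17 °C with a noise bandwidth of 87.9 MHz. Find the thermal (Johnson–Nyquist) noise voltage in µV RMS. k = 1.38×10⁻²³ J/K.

8.39 µV

T = 17 °C + 273.15 = 290.15 K
V_n = √(4kTRB)
4kTRB = 4 × 1.38×10⁻²³ × 290.15 × 5.00×10¹ × 8.79×10⁷ = 7.04×10⁻¹¹ V²
V_n = √(7.04×10⁻¹¹) = 8.39×10⁻⁶ V = 8.39 µV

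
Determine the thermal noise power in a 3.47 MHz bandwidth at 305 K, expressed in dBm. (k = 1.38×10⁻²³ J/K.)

−108.4 dBm

P_n = kTB = 1.38×10⁻²³ × 305 × 3.47×10⁶ = 1.46×10⁻¹⁴ W
In dBm: 10 log₁₀(1.46×10⁻¹⁴ / 10⁻³) = −108.4 dBm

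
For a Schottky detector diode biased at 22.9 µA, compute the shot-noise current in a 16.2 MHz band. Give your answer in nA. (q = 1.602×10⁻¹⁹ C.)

10.9 nA

I_n = √(2qI·B)
2qI·B = 2 × 1.602×10⁻¹⁹ × 2.29×10⁻⁵ × 1.62×10⁷ = 1.19×10⁻¹⁶ A²
I_n = √(1.19×10⁻¹⁶) = 1.09×10⁻⁸ A = 10.9 nA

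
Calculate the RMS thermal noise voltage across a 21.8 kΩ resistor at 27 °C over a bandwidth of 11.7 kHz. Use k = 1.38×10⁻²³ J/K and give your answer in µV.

T = 27 °C + 273.15 = 300.15 K
V_n = √(4kTRB)
4kTRB = 4 × 1.38×10⁻²³ × 300.15 × 2.18×10⁴ × 1.17×10⁴ = 4.23×10⁻¹² V²
V_n = √(4.23×10⁻¹²) = 2.06×10⁻⁶ V = 2.06 µV

2.06 µV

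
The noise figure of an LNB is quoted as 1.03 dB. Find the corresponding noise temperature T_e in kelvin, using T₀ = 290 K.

F = 10^(1.03/10) = 1.26765
T_e = (F − 1)·T₀ = (1.26765 − 1) × 290 = 77.6 K

77.6 K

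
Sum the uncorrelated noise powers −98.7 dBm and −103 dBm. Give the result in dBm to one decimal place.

−97.3 dBm

Convert to linear, add, convert back:
P₁ = 1.35×10⁻¹³ W, P₂ = 5.01×10⁻¹⁴ W
P_tot = 1.85×10⁻¹³ W → 10 log₁₀(P_tot / 10⁻³) = −97.3 dBm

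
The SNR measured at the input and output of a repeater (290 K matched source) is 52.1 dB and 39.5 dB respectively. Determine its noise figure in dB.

12.6 dB

NF (dB) = SNR_in(dB) − SNR_out(dB) when the source is at T₀
NF = 52.1 − 39.5 = 12.6 dB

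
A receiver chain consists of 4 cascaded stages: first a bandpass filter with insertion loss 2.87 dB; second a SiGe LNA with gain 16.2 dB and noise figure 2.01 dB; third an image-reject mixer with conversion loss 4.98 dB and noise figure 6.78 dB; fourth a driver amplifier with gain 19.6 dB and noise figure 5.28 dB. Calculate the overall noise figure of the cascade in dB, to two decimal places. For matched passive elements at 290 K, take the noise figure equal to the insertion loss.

Convert to linear (a loss of L dB is a gain of −L dB): F_i = 10^(NF_i/10), G_i = 10^(G_i,dB/10)
  Stage 1: F_1 = 10^(2.87/10) = 1.936, G_1 = 10^(−2.87/10) = 0.5164
  Stage 2: F_2 = 10^(2.01/10) = 1.589, G_2 = 10^(16.2/10) = 41.69
  Stage 3: F_3 = 10^(6.78/10) = 4.764, G_3 = 10^(−4.98/10) = 0.3177
  Stage 4: F_4 = 10^(5.28/10) = 3.373, G_4 = 10^(19.6/10) = 91.20
Friis cascade:
  F = 1.936 + (1.589 − 1)/0.5164 + (4.764 − 1)/21.53 + (3.373 − 1)/6.839 = 3.598
NF = 10 log₁₀(3.598) = 5.56 dB

5.56 dB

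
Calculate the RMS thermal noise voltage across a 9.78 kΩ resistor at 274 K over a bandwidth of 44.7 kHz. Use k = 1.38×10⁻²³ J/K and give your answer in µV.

2.57 µV

V_n = √(4kTRB)
4kTRB = 4 × 1.38×10⁻²³ × 274 × 9.78×10³ × 4.47×10⁴ = 6.61×10⁻¹² V²
V_n = √(6.61×10⁻¹²) = 2.57×10⁻⁶ V = 2.57 µV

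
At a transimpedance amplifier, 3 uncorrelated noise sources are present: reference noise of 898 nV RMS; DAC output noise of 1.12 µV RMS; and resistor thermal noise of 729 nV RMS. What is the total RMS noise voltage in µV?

1.61 µV

Uncorrelated sources add in power (mean-square): V_tot = √(ΣV_i²)
V_tot = √[(8.98×10⁻⁷)² + (1.12×10⁻⁶)² + (7.29×10⁻⁷)²] = 1.61×10⁻⁶ V = 1.61 µV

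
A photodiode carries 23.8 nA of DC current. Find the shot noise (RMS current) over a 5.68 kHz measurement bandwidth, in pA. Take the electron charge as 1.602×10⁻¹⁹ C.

6.58 pA

I_n = √(2qI·B)
2qI·B = 2 × 1.602×10⁻¹⁹ × 2.38×10⁻⁸ × 5.68×10³ = 4.33×10⁻²³ A²
I_n = √(4.33×10⁻²³) = 6.58×10⁻¹² A = 6.58 pA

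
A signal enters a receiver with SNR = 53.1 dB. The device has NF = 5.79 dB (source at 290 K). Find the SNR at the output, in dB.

By definition F = SNR_in/SNR_out, so in dB: SNR_out = SNR_in − NF
SNR_out = 53.1 − 5.79 = 47.31 dB

47.31 dB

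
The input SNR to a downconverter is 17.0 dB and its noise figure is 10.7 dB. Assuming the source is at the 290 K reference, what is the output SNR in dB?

By definition F = SNR_in/SNR_out, so in dB: SNR_out = SNR_in − NF
SNR_out = 17.0 − 10.7 = 6.3 dB

6.3 dB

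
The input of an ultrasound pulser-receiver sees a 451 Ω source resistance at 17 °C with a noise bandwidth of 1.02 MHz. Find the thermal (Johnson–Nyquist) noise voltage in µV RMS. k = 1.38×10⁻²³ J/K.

T = 17 °C + 273.15 = 290.15 K
V_n = √(4kTRB)
4kTRB = 4 × 1.38×10⁻²³ × 290.15 × 4.51×10² × 1.02×10⁶ = 7.37×10⁻¹² V²
V_n = √(7.37×10⁻¹²) = 2.71×10⁻⁶ V = 2.71 µV

2.71 µV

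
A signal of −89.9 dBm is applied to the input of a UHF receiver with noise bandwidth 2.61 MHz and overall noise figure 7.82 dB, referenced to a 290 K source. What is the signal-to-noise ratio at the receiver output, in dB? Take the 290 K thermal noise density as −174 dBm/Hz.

Noise floor: N = −174 + 10 log₁₀(B) + NF
10 log₁₀(2.61×10⁶) = 64.17 dB
N = −174 + 64.17 + 7.82 = −102.01 dBm
SNR = P_sig − N = −89.9 − (−102.01) = 12.11 dB → 12.1 dB

12.1 dB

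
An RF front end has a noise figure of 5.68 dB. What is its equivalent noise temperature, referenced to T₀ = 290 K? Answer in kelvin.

F = 10^(5.68/10) = 3.69828
T_e = (F − 1)·T₀ = (3.69828 − 1) × 290 = 783 K

783 K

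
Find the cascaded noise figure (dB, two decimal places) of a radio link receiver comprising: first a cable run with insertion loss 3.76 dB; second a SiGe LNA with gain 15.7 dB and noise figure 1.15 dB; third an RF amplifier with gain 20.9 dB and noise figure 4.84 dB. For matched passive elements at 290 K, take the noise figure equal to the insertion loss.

Convert to linear (a loss of L dB is a gain of −L dB): F_i = 10^(NF_i/10), G_i = 10^(G_i,dB/10)
  Stage 1: F_1 = 10^(3.76/10) = 2.377, G_1 = 10^(−3.76/10) = 0.4207
  Stage 2: F_2 = 10^(1.15/10) = 1.303, G_2 = 10^(15.7/10) = 37.15
  Stage 3: F_3 = 10^(4.84/10) = 3.048, G_3 = 10^(20.9/10) = 123.0
Friis cascade:
  F = 2.377 + (1.303 − 1)/0.4207 + (3.048 − 1)/15.63 = 3.228
NF = 10 log₁₀(3.228) = 5.09 dB

5.09 dB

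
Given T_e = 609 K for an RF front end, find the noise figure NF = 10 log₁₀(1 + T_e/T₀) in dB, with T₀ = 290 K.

4.91 dB

F = 1 + T_e/T₀ = 1 + 609/290 = 3.1
NF = 10 log₁₀(3.1) = 4.91 dB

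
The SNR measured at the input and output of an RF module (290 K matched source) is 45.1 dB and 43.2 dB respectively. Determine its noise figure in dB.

1.9 dB

NF (dB) = SNR_in(dB) − SNR_out(dB) when the source is at T₀
NF = 45.1 − 43.2 = 1.9 dB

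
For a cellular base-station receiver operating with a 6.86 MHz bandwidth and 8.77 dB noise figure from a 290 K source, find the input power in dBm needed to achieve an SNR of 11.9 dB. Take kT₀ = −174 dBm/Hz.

−85.0 dBm

Sensitivity = −174 + 10 log₁₀(B) + NF + SNR_min
= −174 + 68.36 + 8.77 + 11.9
= −84.97 dBm → −85.0 dBm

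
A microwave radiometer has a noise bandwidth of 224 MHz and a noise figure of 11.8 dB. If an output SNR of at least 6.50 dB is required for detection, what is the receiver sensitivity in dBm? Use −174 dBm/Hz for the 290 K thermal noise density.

Sensitivity = −174 + 10 log₁₀(B) + NF + SNR_min
= −174 + 83.5 + 11.8 + 6.50
= −72.20 dBm → −72.2 dBm

−72.2 dBm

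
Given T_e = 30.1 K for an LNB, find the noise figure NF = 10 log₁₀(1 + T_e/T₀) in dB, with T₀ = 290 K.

0.429 dB

F = 1 + T_e/T₀ = 1 + 30.1/290 = 1.10379
NF = 10 log₁₀(1.10379) = 0.429 dB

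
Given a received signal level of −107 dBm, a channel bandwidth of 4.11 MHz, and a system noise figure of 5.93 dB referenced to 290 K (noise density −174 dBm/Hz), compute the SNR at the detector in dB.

Noise floor: N = −174 + 10 log₁₀(B) + NF
10 log₁₀(4.11×10⁶) = 66.14 dB
N = −174 + 66.14 + 5.93 = −101.93 dBm
SNR = P_sig − N = −107 − (−101.93) = −5.07 dB → −5.1 dB

−5.1 dB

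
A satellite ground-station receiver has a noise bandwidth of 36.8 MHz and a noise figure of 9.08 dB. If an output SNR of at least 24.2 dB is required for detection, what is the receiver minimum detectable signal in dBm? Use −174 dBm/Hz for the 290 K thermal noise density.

−65.1 dBm

Sensitivity = −174 + 10 log₁₀(B) + NF + SNR_min
= −174 + 75.66 + 9.08 + 24.2
= −65.06 dBm → −65.1 dBm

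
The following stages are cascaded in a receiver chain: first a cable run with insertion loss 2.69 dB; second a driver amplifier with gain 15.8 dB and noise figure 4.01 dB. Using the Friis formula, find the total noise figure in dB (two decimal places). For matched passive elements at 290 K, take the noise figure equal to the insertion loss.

6.70 dB

Convert to linear (a loss of L dB is a gain of −L dB): F_i = 10^(NF_i/10), G_i = 10^(G_i,dB/10)
  Stage 1: F_1 = 10^(2.69/10) = 1.858, G_1 = 10^(−2.69/10) = 0.5383
  Stage 2: F_2 = 10^(4.01/10) = 2.518, G_2 = 10^(15.8/10) = 38.02
Friis cascade:
  F = 1.858 + (2.518 − 1)/0.5383 = 4.677
NF = 10 log₁₀(4.677) = 6.70 dB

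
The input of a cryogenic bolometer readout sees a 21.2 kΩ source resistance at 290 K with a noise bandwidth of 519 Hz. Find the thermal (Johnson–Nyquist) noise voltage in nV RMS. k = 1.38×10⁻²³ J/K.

V_n = √(4kTRB)
4kTRB = 4 × 1.38×10⁻²³ × 290 × 2.12×10⁴ × 5.19×10² = 1.76×10⁻¹³ V²
V_n = √(1.76×10⁻¹³) = 4.20×10⁻⁷ V = 420 nV

420 nV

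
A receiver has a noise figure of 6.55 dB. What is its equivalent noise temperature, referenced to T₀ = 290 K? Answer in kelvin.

1020 K

F = 10^(6.55/10) = 4.51856
T_e = (F − 1)·T₀ = (4.51856 − 1) × 290 = 1020 K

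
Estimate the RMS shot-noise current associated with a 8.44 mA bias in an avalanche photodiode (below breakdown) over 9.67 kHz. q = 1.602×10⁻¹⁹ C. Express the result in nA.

I_n = √(2qI·B)
2qI·B = 2 × 1.602×10⁻¹⁹ × 8.44×10⁻³ × 9.67×10³ = 2.61×10⁻¹⁷ A²
I_n = √(2.61×10⁻¹⁷) = 5.11×10⁻⁹ A = 5.11 nA

5.11 nA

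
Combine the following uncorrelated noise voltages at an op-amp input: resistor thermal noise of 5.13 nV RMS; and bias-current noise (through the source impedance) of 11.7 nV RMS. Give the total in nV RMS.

12.8 nV

Uncorrelated sources add in power (mean-square): V_tot = √(ΣV_i²)
V_tot = √[(5.13×10⁻⁹)² + (1.17×10⁻⁸)²] = 1.28×10⁻⁸ V = 12.8 nV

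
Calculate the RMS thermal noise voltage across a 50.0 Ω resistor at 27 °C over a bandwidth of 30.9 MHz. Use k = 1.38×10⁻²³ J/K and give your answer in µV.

T = 27 °C + 273.15 = 300.15 K
V_n = √(4kTRB)
4kTRB = 4 × 1.38×10⁻²³ × 300.15 × 5.00×10¹ × 3.09×10⁷ = 2.56×10⁻¹¹ V²
V_n = √(2.56×10⁻¹¹) = 5.06×10⁻⁶ V = 5.06 µV

5.06 µV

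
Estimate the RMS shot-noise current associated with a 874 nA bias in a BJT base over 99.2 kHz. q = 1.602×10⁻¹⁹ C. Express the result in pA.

167 pA

I_n = √(2qI·B)
2qI·B = 2 × 1.602×10⁻¹⁹ × 8.74×10⁻⁷ × 9.92×10⁴ = 2.78×10⁻²⁰ A²
I_n = √(2.78×10⁻²⁰) = 1.67×10⁻¹⁰ A = 167 pA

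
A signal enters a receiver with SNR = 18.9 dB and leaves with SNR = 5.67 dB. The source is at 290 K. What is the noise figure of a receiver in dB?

NF (dB) = SNR_in(dB) − SNR_out(dB) when the source is at T₀
NF = 18.9 − 5.67 = 13.23 dB

13.23 dB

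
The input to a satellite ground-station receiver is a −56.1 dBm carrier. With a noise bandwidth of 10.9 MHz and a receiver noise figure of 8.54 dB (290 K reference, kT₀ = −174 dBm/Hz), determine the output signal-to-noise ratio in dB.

39.0 dB

Noise floor: N = −174 + 10 log₁₀(B) + NF
10 log₁₀(1.09×10⁷) = 70.37 dB
N = −174 + 70.37 + 8.54 = −95.09 dBm
SNR = P_sig − N = −56.1 − (−95.09) = 38.99 dB → 39.0 dB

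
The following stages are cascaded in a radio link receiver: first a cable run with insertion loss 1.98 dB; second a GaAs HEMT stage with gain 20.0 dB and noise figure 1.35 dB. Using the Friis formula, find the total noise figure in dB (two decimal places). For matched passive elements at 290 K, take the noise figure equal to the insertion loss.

3.33 dB

Convert to linear (a loss of L dB is a gain of −L dB): F_i = 10^(NF_i/10), G_i = 10^(G_i,dB/10)
  Stage 1: F_1 = 10^(1.98/10) = 1.578, G_1 = 10^(−1.98/10) = 0.6339
  Stage 2: F_2 = 10^(1.35/10) = 1.365, G_2 = 10^(20.0/10) = 100.0
Friis cascade:
  F = 1.578 + (1.365 − 1)/0.6339 = 2.153
NF = 10 log₁₀(2.153) = 3.33 dB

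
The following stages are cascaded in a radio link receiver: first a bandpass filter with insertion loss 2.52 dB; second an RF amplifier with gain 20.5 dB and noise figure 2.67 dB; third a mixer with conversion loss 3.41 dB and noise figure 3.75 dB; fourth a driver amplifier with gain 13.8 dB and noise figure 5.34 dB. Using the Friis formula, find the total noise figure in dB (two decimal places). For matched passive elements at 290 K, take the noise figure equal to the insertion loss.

Convert to linear (a loss of L dB is a gain of −L dB): F_i = 10^(NF_i/10), G_i = 10^(G_i,dB/10)
  Stage 1: F_1 = 10^(2.52/10) = 1.786, G_1 = 10^(−2.52/10) = 0.5598
  Stage 2: F_2 = 10^(2.67/10) = 1.849, G_2 = 10^(20.5/10) = 112.2
  Stage 3: F_3 = 10^(3.75/10) = 2.371, G_3 = 10^(−3.41/10) = 0.4560
  Stage 4: F_4 = 10^(5.34/10) = 3.420, G_4 = 10^(13.8/10) = 23.99
Friis cascade:
  F = 1.786 + (1.849 − 1)/0.5598 + (2.371 − 1)/62.81 + (3.420 − 1)/28.64 = 3.410
NF = 10 log₁₀(3.410) = 5.33 dB

5.33 dB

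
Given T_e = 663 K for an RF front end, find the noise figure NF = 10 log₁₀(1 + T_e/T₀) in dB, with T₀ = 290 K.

F = 1 + T_e/T₀ = 1 + 663/290 = 3.28621
NF = 10 log₁₀(3.28621) = 5.17 dB

5.17 dB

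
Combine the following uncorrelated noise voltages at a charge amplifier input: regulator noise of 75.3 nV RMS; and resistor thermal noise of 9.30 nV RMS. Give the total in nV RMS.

75.9 nV

Uncorrelated sources add in power (mean-square): V_tot = √(ΣV_i²)
V_tot = √[(7.53×10⁻⁸)² + (9.30×10⁻⁹)²] = 7.59×10⁻⁸ V = 75.9 nV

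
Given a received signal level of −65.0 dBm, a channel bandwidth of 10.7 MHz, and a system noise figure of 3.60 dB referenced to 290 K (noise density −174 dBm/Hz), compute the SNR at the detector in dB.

35.1 dB

Noise floor: N = −174 + 10 log₁₀(B) + NF
10 log₁₀(1.07×10⁷) = 70.29 dB
N = −174 + 70.29 + 3.60 = −100.11 dBm
SNR = P_sig − N = −65.0 − (−100.11) = 35.11 dB → 35.1 dB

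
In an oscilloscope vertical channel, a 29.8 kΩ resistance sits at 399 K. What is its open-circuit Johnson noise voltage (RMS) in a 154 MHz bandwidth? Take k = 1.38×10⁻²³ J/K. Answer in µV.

318 µV

V_n = √(4kTRB)
4kTRB = 4 × 1.38×10⁻²³ × 399 × 2.98×10⁴ × 1.54×10⁸ = 1.01×10⁻⁷ V²
V_n = √(1.01×10⁻⁷) = 3.18×10⁻⁴ V = 318 µV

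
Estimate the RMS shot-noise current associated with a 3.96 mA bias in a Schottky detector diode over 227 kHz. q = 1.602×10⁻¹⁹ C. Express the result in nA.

17.0 nA

I_n = √(2qI·B)
2qI·B = 2 × 1.602×10⁻¹⁹ × 3.96×10⁻³ × 2.27×10⁵ = 2.88×10⁻¹⁶ A²
I_n = √(2.88×10⁻¹⁶) = 1.70×10⁻⁸ A = 17.0 nA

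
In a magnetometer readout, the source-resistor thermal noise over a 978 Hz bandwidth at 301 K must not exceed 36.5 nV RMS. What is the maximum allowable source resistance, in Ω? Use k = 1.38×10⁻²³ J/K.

82.0 Ω

Johnson–Nyquist: V_n = √(4kTRB) ⇒ R = V_n² / (4kTB)
4kTB = 4 × 1.38×10⁻²³ × 301 × 9.78×10² = 1.62×10⁻¹⁷
R = (3.65×10⁻⁸)² / 1.62×10⁻¹⁷ = 8.20×10¹ Ω = 82.0 Ω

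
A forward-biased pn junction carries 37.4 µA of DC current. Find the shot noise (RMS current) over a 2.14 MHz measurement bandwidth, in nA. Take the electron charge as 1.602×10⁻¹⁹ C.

5.06 nA

I_n = √(2qI·B)
2qI·B = 2 × 1.602×10⁻¹⁹ × 3.74×10⁻⁵ × 2.14×10⁶ = 2.56×10⁻¹⁷ A²
I_n = √(2.56×10⁻¹⁷) = 5.06×10⁻⁹ A = 5.06 nA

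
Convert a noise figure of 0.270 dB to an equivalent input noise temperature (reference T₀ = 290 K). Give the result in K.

18.6 K

F = 10^(0.270/10) = 1.06414
T_e = (F − 1)·T₀ = (1.06414 − 1) × 290 = 18.6 K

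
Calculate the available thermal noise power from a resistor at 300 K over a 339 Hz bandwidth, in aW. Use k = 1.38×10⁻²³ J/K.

1.40 aW

P_n = kTB = 1.38×10⁻²³ × 300 × 3.39×10² = 1.40×10⁻¹⁸ W = 1.40 aW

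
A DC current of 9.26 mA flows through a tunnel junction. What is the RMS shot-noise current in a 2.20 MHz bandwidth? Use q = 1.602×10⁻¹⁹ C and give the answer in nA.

80.8 nA

I_n = √(2qI·B)
2qI·B = 2 × 1.602×10⁻¹⁹ × 9.26×10⁻³ × 2.20×10⁶ = 6.53×10⁻¹⁵ A²
I_n = √(6.53×10⁻¹⁵) = 8.08×10⁻⁸ A = 80.8 nA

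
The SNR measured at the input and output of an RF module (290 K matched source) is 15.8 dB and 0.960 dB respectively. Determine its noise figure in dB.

14.840 dB

NF (dB) = SNR_in(dB) − SNR_out(dB) when the source is at T₀
NF = 15.8 − 0.960 = 14.840 dB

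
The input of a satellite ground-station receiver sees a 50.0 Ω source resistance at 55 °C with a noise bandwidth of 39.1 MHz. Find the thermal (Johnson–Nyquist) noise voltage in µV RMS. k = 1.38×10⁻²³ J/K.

T = 55 °C + 273.15 = 328.15 K
V_n = √(4kTRB)
4kTRB = 4 × 1.38×10⁻²³ × 328.15 × 5.00×10¹ × 3.91×10⁷ = 3.54×10⁻¹¹ V²
V_n = √(3.54×10⁻¹¹) = 5.95×10⁻⁶ V = 5.95 µV

5.95 µV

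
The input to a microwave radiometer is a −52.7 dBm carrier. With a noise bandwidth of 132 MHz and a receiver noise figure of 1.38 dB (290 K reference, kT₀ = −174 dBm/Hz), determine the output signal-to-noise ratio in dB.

38.7 dB

Noise floor: N = −174 + 10 log₁₀(B) + NF
10 log₁₀(1.32×10⁸) = 81.21 dB
N = −174 + 81.21 + 1.38 = −91.41 dBm
SNR = P_sig − N = −52.7 − (−91.41) = 38.71 dB → 38.7 dB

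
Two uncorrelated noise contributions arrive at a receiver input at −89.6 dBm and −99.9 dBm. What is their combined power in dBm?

−89.2 dBm

Convert to linear, add, convert back:
P₁ = 1.10×10⁻¹² W, P₂ = 1.02×10⁻¹³ W
P_tot = 1.20×10⁻¹² W → 10 log₁₀(P_tot / 10⁻³) = −89.2 dBm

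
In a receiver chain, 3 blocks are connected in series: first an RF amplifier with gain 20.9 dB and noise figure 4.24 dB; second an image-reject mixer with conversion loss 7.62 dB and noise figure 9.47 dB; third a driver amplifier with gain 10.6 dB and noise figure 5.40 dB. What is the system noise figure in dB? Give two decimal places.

4.52 dB

Convert to linear (a loss of L dB is a gain of −L dB): F_i = 10^(NF_i/10), G_i = 10^(G_i,dB/10)
  Stage 1: F_1 = 10^(4.24/10) = 2.655, G_1 = 10^(20.9/10) = 123.0
  Stage 2: F_2 = 10^(9.47/10) = 8.851, G_2 = 10^(−7.62/10) = 0.1730
  Stage 3: F_3 = 10^(5.40/10) = 3.467, G_3 = 10^(10.6/10) = 11.48
Friis cascade:
  F = 2.655 + (8.851 − 1)/123.0 + (3.467 − 1)/21.28 = 2.834
NF = 10 log₁₀(2.834) = 4.52 dB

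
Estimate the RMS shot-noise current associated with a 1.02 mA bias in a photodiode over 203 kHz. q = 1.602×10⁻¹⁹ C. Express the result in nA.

I_n = √(2qI·B)
2qI·B = 2 × 1.602×10⁻¹⁹ × 1.02×10⁻³ × 2.03×10⁵ = 6.63×10⁻¹⁷ A²
I_n = √(6.63×10⁻¹⁷) = 8.15×10⁻⁹ A = 8.15 nA

8.15 nA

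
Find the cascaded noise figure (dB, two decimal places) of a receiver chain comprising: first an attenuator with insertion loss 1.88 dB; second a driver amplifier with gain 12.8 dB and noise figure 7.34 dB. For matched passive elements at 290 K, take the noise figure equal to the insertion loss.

Convert to linear (a loss of L dB is a gain of −L dB): F_i = 10^(NF_i/10), G_i = 10^(G_i,dB/10)
  Stage 1: F_1 = 10^(1.88/10) = 1.542, G_1 = 10^(−1.88/10) = 0.6486
  Stage 2: F_2 = 10^(7.34/10) = 5.420, G_2 = 10^(12.8/10) = 19.05
Friis cascade:
  F = 1.542 + (5.420 − 1)/0.6486 = 8.356
NF = 10 log₁₀(8.356) = 9.22 dB

9.22 dB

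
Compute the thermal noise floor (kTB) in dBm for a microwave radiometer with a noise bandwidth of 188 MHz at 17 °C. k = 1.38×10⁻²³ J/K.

−91.2 dBm

T = 17 °C + 273.15 = 290.15 K
P_n = kTB = 1.38×10⁻²³ × 290.15 × 1.88×10⁸ = 7.53×10⁻¹³ W
In dBm: 10 log₁₀(7.53×10⁻¹³ / 10⁻³) = −91.2 dBm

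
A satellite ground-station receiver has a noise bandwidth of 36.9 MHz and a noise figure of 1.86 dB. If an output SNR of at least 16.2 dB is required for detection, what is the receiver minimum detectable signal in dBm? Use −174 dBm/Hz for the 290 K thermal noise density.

Sensitivity = −174 + 10 log₁₀(B) + NF + SNR_min
= −174 + 75.67 + 1.86 + 16.2
= −80.27 dBm → −80.3 dBm

−80.3 dBm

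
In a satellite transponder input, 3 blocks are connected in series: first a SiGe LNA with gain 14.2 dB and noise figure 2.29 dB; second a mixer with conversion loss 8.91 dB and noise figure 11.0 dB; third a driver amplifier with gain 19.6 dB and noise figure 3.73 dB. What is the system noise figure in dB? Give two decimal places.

4.04 dB

Convert to linear (a loss of L dB is a gain of −L dB): F_i = 10^(NF_i/10), G_i = 10^(G_i,dB/10)
  Stage 1: F_1 = 10^(2.29/10) = 1.694, G_1 = 10^(14.2/10) = 26.30
  Stage 2: F_2 = 10^(11.0/10) = 12.59, G_2 = 10^(−8.91/10) = 0.1285
  Stage 3: F_3 = 10^(3.73/10) = 2.360, G_3 = 10^(19.6/10) = 91.20
Friis cascade:
  F = 1.694 + (12.59 − 1)/26.30 + (2.360 − 1)/3.381 = 2.537
NF = 10 log₁₀(2.537) = 4.04 dB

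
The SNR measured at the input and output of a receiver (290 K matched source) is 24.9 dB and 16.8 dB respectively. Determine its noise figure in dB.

NF (dB) = SNR_in(dB) − SNR_out(dB) when the source is at T₀
NF = 24.9 − 16.8 = 8.1 dB

8.1 dB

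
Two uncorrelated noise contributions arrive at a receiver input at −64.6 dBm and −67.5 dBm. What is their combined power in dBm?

−62.8 dBm

Convert to linear, add, convert back:
P₁ = 3.47×10⁻¹⁰ W, P₂ = 1.78×10⁻¹⁰ W
P_tot = 5.25×10⁻¹⁰ W → 10 log₁₀(P_tot / 10⁻³) = −62.8 dBm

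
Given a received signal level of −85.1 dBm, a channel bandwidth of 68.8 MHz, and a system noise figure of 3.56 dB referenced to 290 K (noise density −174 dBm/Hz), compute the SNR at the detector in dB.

Noise floor: N = −174 + 10 log₁₀(B) + NF
10 log₁₀(6.88×10⁷) = 78.38 dB
N = −174 + 78.38 + 3.56 = −92.06 dBm
SNR = P_sig − N = −85.1 − (−92.06) = 6.96 dB → 7.0 dB

7.0 dB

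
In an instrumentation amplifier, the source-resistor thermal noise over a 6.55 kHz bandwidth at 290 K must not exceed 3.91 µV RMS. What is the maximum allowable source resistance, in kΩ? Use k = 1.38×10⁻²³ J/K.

146 kΩ

Johnson–Nyquist: V_n = √(4kTRB) ⇒ R = V_n² / (4kTB)
4kTB = 4 × 1.38×10⁻²³ × 290 × 6.55×10³ = 1.05×10⁻¹⁶
R = (3.91×10⁻⁶)² / 1.05×10⁻¹⁶ = 1.46×10⁵ Ω = 146 kΩ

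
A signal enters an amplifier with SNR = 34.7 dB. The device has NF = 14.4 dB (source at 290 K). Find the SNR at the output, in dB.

By definition F = SNR_in/SNR_out, so in dB: SNR_out = SNR_in − NF
SNR_out = 34.7 − 14.4 = 20.3 dB

20.3 dB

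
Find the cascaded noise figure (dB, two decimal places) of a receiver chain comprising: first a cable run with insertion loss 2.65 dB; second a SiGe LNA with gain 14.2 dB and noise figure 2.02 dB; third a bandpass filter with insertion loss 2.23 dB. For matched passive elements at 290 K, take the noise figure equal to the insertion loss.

Convert to linear (a loss of L dB is a gain of −L dB): F_i = 10^(NF_i/10), G_i = 10^(G_i,dB/10)
  Stage 1: F_1 = 10^(2.65/10) = 1.841, G_1 = 10^(−2.65/10) = 0.5433
  Stage 2: F_2 = 10^(2.02/10) = 1.592, G_2 = 10^(14.2/10) = 26.30
  Stage 3: F_3 = 10^(2.23/10) = 1.671, G_3 = 10^(−2.23/10) = 0.5984
Friis cascade:
  F = 1.841 + (1.592 − 1)/0.5433 + (1.671 − 1)/14.29 = 2.978
NF = 10 log₁₀(2.978) = 4.74 dB

4.74 dB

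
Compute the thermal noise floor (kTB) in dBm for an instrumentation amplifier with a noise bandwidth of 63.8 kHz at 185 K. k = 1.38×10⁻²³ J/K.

P_n = kTB = 1.38×10⁻²³ × 185 × 6.38×10⁴ = 1.63×10⁻¹⁶ W
In dBm: 10 log₁₀(1.63×10⁻¹⁶ / 10⁻³) = −127.9 dBm

−127.9 dBm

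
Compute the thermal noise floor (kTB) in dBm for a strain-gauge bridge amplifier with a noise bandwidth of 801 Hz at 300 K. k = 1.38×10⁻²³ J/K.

P_n = kTB = 1.38×10⁻²³ × 300 × 8.01×10² = 3.32×10⁻¹⁸ W
In dBm: 10 log₁₀(3.32×10⁻¹⁸ / 10⁻³) = −144.8 dBm

−144.8 dBm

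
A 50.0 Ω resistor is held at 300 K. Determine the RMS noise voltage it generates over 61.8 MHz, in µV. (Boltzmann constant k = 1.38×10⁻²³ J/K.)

7.15 µV

V_n = √(4kTRB)
4kTRB = 4 × 1.38×10⁻²³ × 300 × 5.00×10¹ × 6.18×10⁷ = 5.12×10⁻¹¹ V²
V_n = √(5.12×10⁻¹¹) = 7.15×10⁻⁶ V = 7.15 µV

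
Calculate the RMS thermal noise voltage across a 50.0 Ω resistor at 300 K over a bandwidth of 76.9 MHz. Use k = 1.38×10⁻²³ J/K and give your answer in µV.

V_n = √(4kTRB)
4kTRB = 4 × 1.38×10⁻²³ × 300 × 5.00×10¹ × 7.69×10⁷ = 6.37×10⁻¹¹ V²
V_n = √(6.37×10⁻¹¹) = 7.98×10⁻⁶ V = 7.98 µV

7.98 µV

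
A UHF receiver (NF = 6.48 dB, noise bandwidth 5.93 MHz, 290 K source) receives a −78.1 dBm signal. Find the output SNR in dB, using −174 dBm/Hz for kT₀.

21.7 dB

Noise floor: N = −174 + 10 log₁₀(B) + NF
10 log₁₀(5.93×10⁶) = 67.73 dB
N = −174 + 67.73 + 6.48 = −99.79 dBm
SNR = P_sig − N = −78.1 − (−99.79) = 21.69 dB → 21.7 dB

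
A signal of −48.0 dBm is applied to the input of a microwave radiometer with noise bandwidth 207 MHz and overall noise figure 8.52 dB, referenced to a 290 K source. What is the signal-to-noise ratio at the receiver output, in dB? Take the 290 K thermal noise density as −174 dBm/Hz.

34.3 dB

Noise floor: N = −174 + 10 log₁₀(B) + NF
10 log₁₀(2.07×10⁸) = 83.16 dB
N = −174 + 83.16 + 8.52 = −82.32 dBm
SNR = P_sig − N = −48.0 − (−82.32) = 34.32 dB → 34.3 dB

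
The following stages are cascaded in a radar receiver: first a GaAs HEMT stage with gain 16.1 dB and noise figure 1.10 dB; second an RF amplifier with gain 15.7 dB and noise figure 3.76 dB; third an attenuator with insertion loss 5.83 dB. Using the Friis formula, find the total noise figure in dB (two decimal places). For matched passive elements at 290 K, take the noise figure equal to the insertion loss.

1.22 dB

Convert to linear (a loss of L dB is a gain of −L dB): F_i = 10^(NF_i/10), G_i = 10^(G_i,dB/10)
  Stage 1: F_1 = 10^(1.10/10) = 1.288, G_1 = 10^(16.1/10) = 40.74
  Stage 2: F_2 = 10^(3.76/10) = 2.377, G_2 = 10^(15.7/10) = 37.15
  Stage 3: F_3 = 10^(5.83/10) = 3.828, G_3 = 10^(−5.83/10) = 0.2612
Friis cascade:
  F = 1.288 + (2.377 − 1)/40.74 + (3.828 − 1)/1514 = 1.324
NF = 10 log₁₀(1.324) = 1.22 dB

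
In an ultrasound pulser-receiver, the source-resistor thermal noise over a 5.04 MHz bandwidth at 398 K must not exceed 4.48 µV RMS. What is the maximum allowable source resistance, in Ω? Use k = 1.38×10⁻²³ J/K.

Johnson–Nyquist: V_n = √(4kTRB) ⇒ R = V_n² / (4kTB)
4kTB = 4 × 1.38×10⁻²³ × 398 × 5.04×10⁶ = 1.11×10⁻¹³
R = (4.48×10⁻⁶)² / 1.11×10⁻¹³ = 1.81×10² Ω = 181 Ω

181 Ω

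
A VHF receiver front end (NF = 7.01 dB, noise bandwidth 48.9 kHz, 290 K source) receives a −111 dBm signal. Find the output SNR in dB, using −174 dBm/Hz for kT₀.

9.1 dB

Noise floor: N = −174 + 10 log₁₀(B) + NF
10 log₁₀(4.89×10⁴) = 46.89 dB
N = −174 + 46.89 + 7.01 = −120.10 dBm
SNR = P_sig − N = −111 − (−120.10) = 9.10 dB → 9.1 dB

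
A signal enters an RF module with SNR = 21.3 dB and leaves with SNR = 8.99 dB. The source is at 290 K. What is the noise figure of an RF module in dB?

12.31 dB

NF (dB) = SNR_in(dB) − SNR_out(dB) when the source is at T₀
NF = 21.3 − 8.99 = 12.31 dB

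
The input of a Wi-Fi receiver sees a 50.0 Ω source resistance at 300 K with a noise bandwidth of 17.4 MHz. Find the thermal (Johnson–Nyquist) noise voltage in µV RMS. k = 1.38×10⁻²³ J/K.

V_n = √(4kTRB)
4kTRB = 4 × 1.38×10⁻²³ × 300 × 5.00×10¹ × 1.74×10⁷ = 1.44×10⁻¹¹ V²
V_n = √(1.44×10⁻¹¹) = 3.80×10⁻⁶ V = 3.80 µV

3.80 µV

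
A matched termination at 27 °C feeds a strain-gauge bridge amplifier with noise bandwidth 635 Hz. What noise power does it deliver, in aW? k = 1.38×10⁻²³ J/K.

2.63 aW

T = 27 °C + 273.15 = 300.15 K
P_n = kTB = 1.38×10⁻²³ × 300.15 × 6.35×10² = 2.63×10⁻¹⁸ W = 2.63 aW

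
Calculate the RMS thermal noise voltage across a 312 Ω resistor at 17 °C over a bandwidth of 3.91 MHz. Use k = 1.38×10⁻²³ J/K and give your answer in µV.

4.42 µV

T = 17 °C + 273.15 = 290.15 K
V_n = √(4kTRB)
4kTRB = 4 × 1.38×10⁻²³ × 290.15 × 3.12×10² × 3.91×10⁶ = 1.95×10⁻¹¹ V²
V_n = √(1.95×10⁻¹¹) = 4.42×10⁻⁶ V = 4.42 µV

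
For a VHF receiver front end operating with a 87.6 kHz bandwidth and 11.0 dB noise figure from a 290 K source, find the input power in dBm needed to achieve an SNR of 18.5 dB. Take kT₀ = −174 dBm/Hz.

Sensitivity = −174 + 10 log₁₀(B) + NF + SNR_min
= −174 + 49.43 + 11.0 + 18.5
= −95.07 dBm → −95.1 dBm

−95.1 dBm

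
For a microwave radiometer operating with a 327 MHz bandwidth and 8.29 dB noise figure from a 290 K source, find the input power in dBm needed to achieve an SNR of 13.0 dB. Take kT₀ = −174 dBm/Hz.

Sensitivity = −174 + 10 log₁₀(B) + NF + SNR_min
= −174 + 85.15 + 8.29 + 13.0
= −67.56 dBm → −67.6 dBm

−67.6 dBm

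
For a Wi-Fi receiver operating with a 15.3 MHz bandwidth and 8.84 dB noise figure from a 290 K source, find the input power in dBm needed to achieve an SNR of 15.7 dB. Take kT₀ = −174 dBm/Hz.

−77.6 dBm

Sensitivity = −174 + 10 log₁₀(B) + NF + SNR_min
= −174 + 71.85 + 8.84 + 15.7
= −77.61 dBm → −77.6 dBm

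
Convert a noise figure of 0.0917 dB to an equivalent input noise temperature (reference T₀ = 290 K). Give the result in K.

6.19 K

F = 10^(0.0917/10) = 1.02134
T_e = (F − 1)·T₀ = (1.02134 − 1) × 290 = 6.19 K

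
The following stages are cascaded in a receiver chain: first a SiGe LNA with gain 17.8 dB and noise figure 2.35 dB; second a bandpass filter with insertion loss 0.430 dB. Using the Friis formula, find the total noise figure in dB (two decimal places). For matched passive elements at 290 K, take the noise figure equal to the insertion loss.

Convert to linear (a loss of L dB is a gain of −L dB): F_i = 10^(NF_i/10), G_i = 10^(G_i,dB/10)
  Stage 1: F_1 = 10^(2.35/10) = 1.718, G_1 = 10^(17.8/10) = 60.26
  Stage 2: F_2 = 10^(0.430/10) = 1.104, G_2 = 10^(−0.430/10) = 0.9057
Friis cascade:
  F = 1.718 + (1.104 − 1)/60.26 = 1.720
NF = 10 log₁₀(1.720) = 2.35 dB

2.35 dB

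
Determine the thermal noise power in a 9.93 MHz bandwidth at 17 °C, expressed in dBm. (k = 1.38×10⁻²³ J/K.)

T = 17 °C + 273.15 = 290.15 K
P_n = kTB = 1.38×10⁻²³ × 290.15 × 9.93×10⁶ = 3.98×10⁻¹⁴ W
In dBm: 10 log₁₀(3.98×10⁻¹⁴ / 10⁻³) = −104.0 dBm

−104.0 dBm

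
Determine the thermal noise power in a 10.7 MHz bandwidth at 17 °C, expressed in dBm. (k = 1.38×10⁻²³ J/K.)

T = 17 °C + 273.15 = 290.15 K
P_n = kTB = 1.38×10⁻²³ × 290.15 × 1.07×10⁷ = 4.28×10⁻¹⁴ W
In dBm: 10 log₁₀(4.28×10⁻¹⁴ / 10⁻³) = −103.7 dBm

−103.7 dBm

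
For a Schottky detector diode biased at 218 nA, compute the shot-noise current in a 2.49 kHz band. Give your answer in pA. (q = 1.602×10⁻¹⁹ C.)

I_n = √(2qI·B)
2qI·B = 2 × 1.602×10⁻¹⁹ × 2.18×10⁻⁷ × 2.49×10³ = 1.74×10⁻²² A²
I_n = √(1.74×10⁻²²) = 1.32×10⁻¹¹ A = 13.2 pA

13.2 pA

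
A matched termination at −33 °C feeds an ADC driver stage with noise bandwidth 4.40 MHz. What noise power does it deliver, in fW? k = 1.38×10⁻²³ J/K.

T = −33 °C + 273.15 = 240.15 K
P_n = kTB = 1.38×10⁻²³ × 240.15 × 4.40×10⁶ = 1.46×10⁻¹⁴ W = 14.6 fW

14.6 fW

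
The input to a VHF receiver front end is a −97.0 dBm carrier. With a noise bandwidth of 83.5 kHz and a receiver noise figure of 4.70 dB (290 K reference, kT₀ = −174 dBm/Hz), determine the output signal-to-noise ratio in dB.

Noise floor: N = −174 + 10 log₁₀(B) + NF
10 log₁₀(8.35×10⁴) = 49.22 dB
N = −174 + 49.22 + 4.70 = −120.08 dBm
SNR = P_sig − N = −97.0 − (−120.08) = 23.08 dB → 23.1 dB

23.1 dB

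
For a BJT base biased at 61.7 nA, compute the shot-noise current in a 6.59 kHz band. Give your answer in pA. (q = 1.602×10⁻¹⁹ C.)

11.4 pA

I_n = √(2qI·B)
2qI·B = 2 × 1.602×10⁻¹⁹ × 6.17×10⁻⁸ × 6.59×10³ = 1.30×10⁻²² A²
I_n = √(1.30×10⁻²²) = 1.14×10⁻¹¹ A = 11.4 pA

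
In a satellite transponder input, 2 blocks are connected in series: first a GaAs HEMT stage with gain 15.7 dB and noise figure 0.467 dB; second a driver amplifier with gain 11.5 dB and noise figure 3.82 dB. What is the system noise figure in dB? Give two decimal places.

0.61 dB

Convert to linear (a loss of L dB is a gain of −L dB): F_i = 10^(NF_i/10), G_i = 10^(G_i,dB/10)
  Stage 1: F_1 = 10^(0.467/10) = 1.114, G_1 = 10^(15.7/10) = 37.15
  Stage 2: F_2 = 10^(3.82/10) = 2.410, G_2 = 10^(11.5/10) = 14.13
Friis cascade:
  F = 1.114 + (2.410 − 1)/37.15 = 1.151
NF = 10 log₁₀(1.151) = 0.61 dB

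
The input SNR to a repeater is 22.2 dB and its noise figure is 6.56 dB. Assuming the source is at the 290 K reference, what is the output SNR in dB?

15.64 dB

By definition F = SNR_in/SNR_out, so in dB: SNR_out = SNR_in − NF
SNR_out = 22.2 − 6.56 = 15.64 dB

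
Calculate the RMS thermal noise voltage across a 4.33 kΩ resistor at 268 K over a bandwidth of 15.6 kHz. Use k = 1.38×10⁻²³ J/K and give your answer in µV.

V_n = √(4kTRB)
4kTRB = 4 × 1.38×10⁻²³ × 268 × 4.33×10³ × 1.56×10⁴ = 9.99×10⁻¹³ V²
V_n = √(9.99×10⁻¹³) = 1.00×10⁻⁶ V = 1.00 µV

1.00 µV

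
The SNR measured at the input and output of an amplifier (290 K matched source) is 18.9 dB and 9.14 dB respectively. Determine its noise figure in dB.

NF (dB) = SNR_in(dB) − SNR_out(dB) when the source is at T₀
NF = 18.9 − 9.14 = 9.76 dB

9.76 dB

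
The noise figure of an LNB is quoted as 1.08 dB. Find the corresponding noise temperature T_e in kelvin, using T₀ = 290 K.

F = 10^(1.08/10) = 1.28233
T_e = (F − 1)·T₀ = (1.28233 − 1) × 290 = 81.9 K

81.9 K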